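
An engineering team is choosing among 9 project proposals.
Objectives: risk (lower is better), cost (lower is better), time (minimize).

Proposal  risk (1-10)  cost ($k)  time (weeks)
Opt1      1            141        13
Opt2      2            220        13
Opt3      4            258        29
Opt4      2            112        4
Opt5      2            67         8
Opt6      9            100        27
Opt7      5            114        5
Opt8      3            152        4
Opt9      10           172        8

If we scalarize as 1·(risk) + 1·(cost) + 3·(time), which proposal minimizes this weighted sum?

Opt5

Opt1: 1·1 + 1·141 + 3·13 = 181
Opt2: 1·2 + 1·220 + 3·13 = 261
Opt3: 1·4 + 1·258 + 3·29 = 349
Opt4: 1·2 + 1·112 + 3·4 = 126
Opt5: 1·2 + 1·67 + 3·8 = 93
Opt6: 1·9 + 1·100 + 3·27 = 190
Opt7: 1·5 + 1·114 + 3·5 = 134
Opt8: 1·3 + 1·152 + 3·4 = 167
Opt9: 1·10 + 1·172 + 3·8 = 206
Lowest: Opt5 at 93.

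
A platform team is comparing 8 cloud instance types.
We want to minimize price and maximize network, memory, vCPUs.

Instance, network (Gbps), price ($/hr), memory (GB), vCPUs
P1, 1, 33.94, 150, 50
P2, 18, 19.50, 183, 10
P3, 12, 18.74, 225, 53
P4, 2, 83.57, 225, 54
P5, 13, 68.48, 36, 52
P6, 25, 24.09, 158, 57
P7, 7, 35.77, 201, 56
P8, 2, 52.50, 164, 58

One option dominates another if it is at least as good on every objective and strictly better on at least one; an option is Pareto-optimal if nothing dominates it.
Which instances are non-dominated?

P1: dominated by P3 (network 12≥1, price 18.74≤33.94, memory 225≥150, vCPUs 53≥50).
P2: not dominated.
P3: not dominated (best price).
P4: not dominated.
P5: dominated by P6 (network 25≥13, price 24.09≤68.48, memory 158≥36, vCPUs 57≥52).
P6: not dominated (best network).
P7: not dominated.
P8: not dominated (best vCPUs).

P2, P3, P4, P6, P7, P8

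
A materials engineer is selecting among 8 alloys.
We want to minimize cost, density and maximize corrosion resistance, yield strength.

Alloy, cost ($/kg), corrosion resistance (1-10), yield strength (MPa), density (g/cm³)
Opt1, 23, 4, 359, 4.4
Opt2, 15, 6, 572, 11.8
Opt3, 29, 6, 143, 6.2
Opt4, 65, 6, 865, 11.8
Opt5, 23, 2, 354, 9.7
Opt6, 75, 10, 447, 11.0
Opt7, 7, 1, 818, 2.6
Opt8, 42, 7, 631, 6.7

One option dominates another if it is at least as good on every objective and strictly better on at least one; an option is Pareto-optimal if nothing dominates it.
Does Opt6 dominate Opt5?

Opt6 vs Opt5: Opt6 is worse on cost (75 vs 23), so it does not dominate Opt5.

No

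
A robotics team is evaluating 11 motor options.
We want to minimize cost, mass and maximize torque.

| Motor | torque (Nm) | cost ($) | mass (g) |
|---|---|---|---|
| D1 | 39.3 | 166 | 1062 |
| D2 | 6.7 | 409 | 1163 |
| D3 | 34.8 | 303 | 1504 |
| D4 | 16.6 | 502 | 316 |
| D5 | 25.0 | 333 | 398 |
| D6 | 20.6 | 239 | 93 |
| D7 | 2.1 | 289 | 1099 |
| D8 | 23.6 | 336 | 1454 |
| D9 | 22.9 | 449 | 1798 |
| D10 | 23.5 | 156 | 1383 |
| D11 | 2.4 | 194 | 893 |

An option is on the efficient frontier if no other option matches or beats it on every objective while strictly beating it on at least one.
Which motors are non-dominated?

D1: not dominated (best torque).
D2: dominated by D1 (torque 39.3≥6.7, cost 166≤409, mass 1062≤1163).
D3: dominated by D1 (torque 39.3≥34.8, cost 166≤303, mass 1062≤1504).
D4: dominated by D6 (torque 20.6≥16.6, cost 239≤502, mass 93≤316).
D5: not dominated.
D6: not dominated (best mass).
D7: dominated by D1 (torque 39.3≥2.1, cost 166≤289, mass 1062≤1099).
D8: dominated by D1 (torque 39.3≥23.6, cost 166≤336, mass 1062≤1454).
D9: dominated by D1 (torque 39.3≥22.9, cost 166≤449, mass 1062≤1798).
D10: not dominated (best cost).
D11: not dominated.

D1, D5, D6, D10, D11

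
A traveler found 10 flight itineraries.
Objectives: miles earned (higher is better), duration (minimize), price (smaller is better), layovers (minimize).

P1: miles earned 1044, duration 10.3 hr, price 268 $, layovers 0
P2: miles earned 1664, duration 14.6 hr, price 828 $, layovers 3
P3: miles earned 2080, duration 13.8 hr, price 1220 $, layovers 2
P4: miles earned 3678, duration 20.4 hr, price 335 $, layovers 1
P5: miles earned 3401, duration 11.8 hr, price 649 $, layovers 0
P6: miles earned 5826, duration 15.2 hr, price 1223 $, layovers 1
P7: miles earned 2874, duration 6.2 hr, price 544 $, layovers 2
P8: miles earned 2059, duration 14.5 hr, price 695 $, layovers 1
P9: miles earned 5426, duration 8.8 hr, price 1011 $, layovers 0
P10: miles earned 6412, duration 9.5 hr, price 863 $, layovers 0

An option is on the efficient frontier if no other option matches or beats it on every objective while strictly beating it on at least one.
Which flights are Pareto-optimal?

P1, P4, P5, P7, P9, P10

P1: not dominated (best price).
P2: dominated by P5 (miles earned 3401≥1664, duration 11.8≤14.6, price 649≤828, layovers 0≤3).
P3: dominated by P5 (miles earned 3401≥2080, duration 11.8≤13.8, price 649≤1220, layovers 0≤2).
P4: not dominated.
P5: not dominated.
P6: dominated by P10 (miles earned 6412≥5826, duration 9.5≤15.2, price 863≤1223, layovers 0≤1).
P7: not dominated (best duration).
P8: dominated by P5 (miles earned 3401≥2059, duration 11.8≤14.5, price 649≤695, layovers 0≤1).
P9: not dominated.
P10: not dominated (best miles earned).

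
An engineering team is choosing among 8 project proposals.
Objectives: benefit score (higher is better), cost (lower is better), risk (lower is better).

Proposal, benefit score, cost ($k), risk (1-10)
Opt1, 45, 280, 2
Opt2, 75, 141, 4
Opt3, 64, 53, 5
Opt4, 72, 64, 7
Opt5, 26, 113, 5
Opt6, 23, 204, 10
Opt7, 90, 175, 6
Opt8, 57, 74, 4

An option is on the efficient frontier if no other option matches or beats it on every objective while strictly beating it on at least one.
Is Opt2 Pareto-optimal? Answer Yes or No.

Yes

Opt1: worse on benefit score (45 vs 75).
Opt3: worse on benefit score (64 vs 75).
Opt4: worse on benefit score (72 vs 75).
Opt5: worse on benefit score (26 vs 75).
Opt6: worse on benefit score (23 vs 75).
Opt7: worse on cost (175 vs 141).
Opt8: worse on benefit score (57 vs 75).
No option is at least as good as Opt2 on every objective and strictly better on one.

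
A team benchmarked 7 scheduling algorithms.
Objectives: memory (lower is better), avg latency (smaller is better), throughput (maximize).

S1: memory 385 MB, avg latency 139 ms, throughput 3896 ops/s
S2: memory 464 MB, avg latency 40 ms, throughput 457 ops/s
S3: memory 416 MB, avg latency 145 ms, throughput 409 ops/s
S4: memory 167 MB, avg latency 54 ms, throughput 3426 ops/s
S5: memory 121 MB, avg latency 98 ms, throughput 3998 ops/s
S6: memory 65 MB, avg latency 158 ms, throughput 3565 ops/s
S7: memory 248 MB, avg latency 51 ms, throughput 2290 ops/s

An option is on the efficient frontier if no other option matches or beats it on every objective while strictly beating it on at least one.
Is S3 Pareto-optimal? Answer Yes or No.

No

S1 vs S3: memory 385≤416, avg latency 139≤145, throughput 3896≥409 — S1 is at least as good on every objective and strictly better on at least one, so S1 dominates S3.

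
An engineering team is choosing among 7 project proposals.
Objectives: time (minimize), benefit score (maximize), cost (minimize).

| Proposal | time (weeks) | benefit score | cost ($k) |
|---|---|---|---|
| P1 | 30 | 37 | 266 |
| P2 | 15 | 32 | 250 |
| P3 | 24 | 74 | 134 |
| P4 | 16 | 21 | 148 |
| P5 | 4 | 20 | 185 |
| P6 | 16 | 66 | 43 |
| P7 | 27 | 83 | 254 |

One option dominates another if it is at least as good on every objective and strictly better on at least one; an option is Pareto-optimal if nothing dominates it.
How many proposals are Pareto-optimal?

5

P1: dominated by P3 (time 24≤30, benefit score 74≥37, cost 134≤266).
P2: not dominated.
P3: not dominated.
P4: dominated by P6 (time 16≤16, benefit score 66≥21, cost 43≤148).
P5: not dominated (best time).
P6: not dominated (best cost).
P7: not dominated (best benefit score).
Pareto-optimal: P2, P3, P5, P6, P7 → 5.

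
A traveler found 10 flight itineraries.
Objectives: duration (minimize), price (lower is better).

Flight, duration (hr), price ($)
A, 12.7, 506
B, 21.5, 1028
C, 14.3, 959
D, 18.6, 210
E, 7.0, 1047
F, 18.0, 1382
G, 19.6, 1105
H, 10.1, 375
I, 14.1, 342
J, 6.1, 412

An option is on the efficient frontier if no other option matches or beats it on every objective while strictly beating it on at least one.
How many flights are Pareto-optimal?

4

A: dominated by H (duration 10.1≤12.7, price 375≤506).
B: dominated by A (duration 12.7≤21.5, price 506≤1028).
C: dominated by A (duration 12.7≤14.3, price 506≤959).
D: not dominated (best price).
E: dominated by J (duration 6.1≤7.0, price 412≤1047).
F: dominated by A (duration 12.7≤18.0, price 506≤1382).
G: dominated by A (duration 12.7≤19.6, price 506≤1105).
H: not dominated.
I: not dominated.
J: not dominated (best duration).
Pareto-optimal: D, H, I, J → 4.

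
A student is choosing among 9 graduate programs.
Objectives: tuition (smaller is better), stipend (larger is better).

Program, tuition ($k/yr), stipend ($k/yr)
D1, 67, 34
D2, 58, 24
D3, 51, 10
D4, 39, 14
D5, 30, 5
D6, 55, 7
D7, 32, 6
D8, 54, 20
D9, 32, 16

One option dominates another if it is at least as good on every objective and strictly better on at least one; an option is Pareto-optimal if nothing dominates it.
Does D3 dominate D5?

No

D3 vs D5: D3 is worse on tuition (51 vs 30), so it does not dominate D5.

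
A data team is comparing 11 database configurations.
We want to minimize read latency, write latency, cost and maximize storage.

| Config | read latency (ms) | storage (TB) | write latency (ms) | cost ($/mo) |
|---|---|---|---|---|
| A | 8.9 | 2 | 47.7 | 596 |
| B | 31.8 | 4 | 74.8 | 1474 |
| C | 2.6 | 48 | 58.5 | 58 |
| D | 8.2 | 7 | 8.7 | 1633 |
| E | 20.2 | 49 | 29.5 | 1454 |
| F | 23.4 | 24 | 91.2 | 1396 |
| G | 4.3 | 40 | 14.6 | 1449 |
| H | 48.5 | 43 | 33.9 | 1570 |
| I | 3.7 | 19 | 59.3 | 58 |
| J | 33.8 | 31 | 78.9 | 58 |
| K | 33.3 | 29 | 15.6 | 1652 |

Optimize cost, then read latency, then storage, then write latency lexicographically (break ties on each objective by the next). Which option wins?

C

First minimize cost: best is 58, kept {C, I, J}.
Then minimize read latency: best is 2.6, kept {C}.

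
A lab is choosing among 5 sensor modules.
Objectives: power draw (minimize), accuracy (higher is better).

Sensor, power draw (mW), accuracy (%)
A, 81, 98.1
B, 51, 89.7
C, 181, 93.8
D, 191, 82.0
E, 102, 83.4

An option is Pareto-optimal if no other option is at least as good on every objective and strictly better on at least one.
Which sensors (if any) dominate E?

A: power draw 81≤102, accuracy 98.1≥83.4 — dominates E.
B: power draw 51≤102, accuracy 89.7≥83.4 — dominates E.
Others (C, D) are each worse than E on at least one objective.

A, B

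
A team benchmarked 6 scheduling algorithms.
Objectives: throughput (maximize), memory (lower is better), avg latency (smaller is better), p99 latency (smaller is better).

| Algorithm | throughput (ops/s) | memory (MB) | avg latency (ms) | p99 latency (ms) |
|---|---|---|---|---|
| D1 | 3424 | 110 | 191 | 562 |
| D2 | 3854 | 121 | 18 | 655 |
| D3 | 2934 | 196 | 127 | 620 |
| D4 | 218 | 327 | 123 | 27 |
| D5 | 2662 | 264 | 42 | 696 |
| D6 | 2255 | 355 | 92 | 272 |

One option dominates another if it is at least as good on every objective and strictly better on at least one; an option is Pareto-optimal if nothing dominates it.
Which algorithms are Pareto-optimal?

D1: not dominated (best memory).
D2: not dominated (best throughput).
D3: not dominated.
D4: not dominated (best p99 latency).
D5: dominated by D2 (throughput 3854≥2662, memory 121≤264, avg latency 18≤42, p99 latency 655≤696).
D6: not dominated.

D1, D2, D3, D4, D6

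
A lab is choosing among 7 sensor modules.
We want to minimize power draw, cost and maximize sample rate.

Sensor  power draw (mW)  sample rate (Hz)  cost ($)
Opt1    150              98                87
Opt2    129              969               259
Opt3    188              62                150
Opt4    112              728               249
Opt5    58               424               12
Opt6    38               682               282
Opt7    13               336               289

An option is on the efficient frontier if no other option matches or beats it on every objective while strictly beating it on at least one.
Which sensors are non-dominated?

Opt2, Opt4, Opt5, Opt6, Opt7

Opt1: dominated by Opt5 (power draw 58≤150, sample rate 424≥98, cost 12≤87).
Opt2: not dominated (best sample rate).
Opt3: dominated by Opt1 (power draw 150≤188, sample rate 98≥62, cost 87≤150).
Opt4: not dominated.
Opt5: not dominated (best cost).
Opt6: not dominated.
Opt7: not dominated (best power draw).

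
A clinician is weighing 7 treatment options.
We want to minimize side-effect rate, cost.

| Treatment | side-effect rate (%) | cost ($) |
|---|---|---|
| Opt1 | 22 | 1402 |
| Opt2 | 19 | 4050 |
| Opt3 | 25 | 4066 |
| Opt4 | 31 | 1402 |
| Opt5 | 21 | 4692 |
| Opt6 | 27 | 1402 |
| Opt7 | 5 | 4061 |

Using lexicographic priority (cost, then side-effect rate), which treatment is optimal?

Opt1

First minimize cost: best is 1402, kept {Opt1, Opt4, Opt6}.
Then minimize side-effect rate: best is 22, kept {Opt1}.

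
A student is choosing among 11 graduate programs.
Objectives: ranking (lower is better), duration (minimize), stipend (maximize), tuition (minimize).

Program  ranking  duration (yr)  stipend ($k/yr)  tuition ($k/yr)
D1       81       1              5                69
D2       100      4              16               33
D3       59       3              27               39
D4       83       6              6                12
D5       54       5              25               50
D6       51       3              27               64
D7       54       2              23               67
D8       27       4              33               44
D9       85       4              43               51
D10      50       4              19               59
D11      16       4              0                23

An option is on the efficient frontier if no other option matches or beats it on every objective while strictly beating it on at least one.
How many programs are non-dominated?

9

D1: not dominated (best duration).
D2: not dominated.
D3: not dominated.
D4: not dominated (best tuition).
D5: dominated by D8 (ranking 27≤54, duration 4≤5, stipend 33≥25, tuition 44≤50).
D6: not dominated.
D7: not dominated.
D8: not dominated.
D9: not dominated (best stipend).
D10: dominated by D8 (ranking 27≤50, duration 4≤4, stipend 33≥19, tuition 44≤59).
D11: not dominated (best ranking).
Pareto-optimal: D1, D2, D3, D4, D6, D7, D8, D9, D11 → 9.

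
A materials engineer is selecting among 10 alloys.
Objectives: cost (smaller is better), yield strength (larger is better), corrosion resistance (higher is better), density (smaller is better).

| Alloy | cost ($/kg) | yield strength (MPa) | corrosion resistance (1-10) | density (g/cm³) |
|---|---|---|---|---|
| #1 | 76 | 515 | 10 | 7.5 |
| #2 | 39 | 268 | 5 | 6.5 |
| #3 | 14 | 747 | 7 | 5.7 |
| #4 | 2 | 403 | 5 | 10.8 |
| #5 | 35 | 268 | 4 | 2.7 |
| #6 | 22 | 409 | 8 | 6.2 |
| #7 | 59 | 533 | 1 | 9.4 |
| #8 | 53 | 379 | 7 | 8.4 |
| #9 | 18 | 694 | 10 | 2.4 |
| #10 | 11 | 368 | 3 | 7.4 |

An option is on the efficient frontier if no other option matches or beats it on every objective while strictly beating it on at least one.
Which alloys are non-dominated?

#1: dominated by #9 (cost 18≤76, yield strength 694≥515, corrosion resistance 10≥10, density 2.4≤7.5).
#2: dominated by #3 (cost 14≤39, yield strength 747≥268, corrosion resistance 7≥5, density 5.7≤6.5).
#3: not dominated (best yield strength).
#4: not dominated (best cost).
#5: dominated by #9 (cost 18≤35, yield strength 694≥268, corrosion resistance 10≥4, density 2.4≤2.7).
#6: dominated by #9 (cost 18≤22, yield strength 694≥409, corrosion resistance 10≥8, density 2.4≤6.2).
#7: dominated by #3 (cost 14≤59, yield strength 747≥533, corrosion resistance 7≥1, density 5.7≤9.4).
#8: dominated by #3 (cost 14≤53, yield strength 747≥379, corrosion resistance 7≥7, density 5.7≤8.4).
#9: not dominated (best density).
#10: not dominated.

#3, #4, #9, #10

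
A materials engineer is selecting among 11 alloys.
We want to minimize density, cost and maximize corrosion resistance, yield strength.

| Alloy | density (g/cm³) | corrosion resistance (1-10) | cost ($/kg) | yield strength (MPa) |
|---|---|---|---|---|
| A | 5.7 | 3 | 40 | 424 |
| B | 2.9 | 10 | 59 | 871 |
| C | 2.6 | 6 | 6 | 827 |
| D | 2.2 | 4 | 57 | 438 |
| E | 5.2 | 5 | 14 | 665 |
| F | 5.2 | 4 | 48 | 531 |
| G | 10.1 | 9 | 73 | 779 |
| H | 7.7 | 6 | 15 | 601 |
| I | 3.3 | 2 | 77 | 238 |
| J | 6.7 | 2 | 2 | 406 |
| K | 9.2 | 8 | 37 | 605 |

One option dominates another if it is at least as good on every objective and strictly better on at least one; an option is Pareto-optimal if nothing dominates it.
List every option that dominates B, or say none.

A: worse on density (5.7 vs 2.9).
C: worse on corrosion resistance (6 vs 10).
D: worse on corrosion resistance (4 vs 10).
E: worse on density (5.2 vs 2.9).
F: worse on density (5.2 vs 2.9).
G: worse on density (10.1 vs 2.9).
H: worse on density (7.7 vs 2.9).
I: worse on density (3.3 vs 2.9).
J: worse on density (6.7 vs 2.9).
K: worse on density (9.2 vs 2.9).
No option dominates B.

none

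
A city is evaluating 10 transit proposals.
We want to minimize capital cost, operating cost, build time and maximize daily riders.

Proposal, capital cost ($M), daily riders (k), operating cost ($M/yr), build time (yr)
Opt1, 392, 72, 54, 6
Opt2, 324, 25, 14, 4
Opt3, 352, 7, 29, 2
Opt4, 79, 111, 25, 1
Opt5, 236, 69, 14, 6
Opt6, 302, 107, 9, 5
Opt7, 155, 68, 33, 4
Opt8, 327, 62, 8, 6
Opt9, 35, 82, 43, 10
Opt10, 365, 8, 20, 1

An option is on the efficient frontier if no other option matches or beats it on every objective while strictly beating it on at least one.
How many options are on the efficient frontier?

Opt1: dominated by Opt4 (capital cost 79≤392, daily riders 111≥72, operating cost 25≤54, build time 1≤6).
Opt2: not dominated.
Opt3: dominated by Opt4 (capital cost 79≤352, daily riders 111≥7, operating cost 25≤29, build time 1≤2).
Opt4: not dominated (best daily riders).
Opt5: not dominated.
Opt6: not dominated.
Opt7: dominated by Opt4 (capital cost 79≤155, daily riders 111≥68, operating cost 25≤33, build time 1≤4).
Opt8: not dominated (best operating cost).
Opt9: not dominated (best capital cost).
Opt10: not dominated.
Pareto-optimal: Opt2, Opt4, Opt5, Opt6, Opt8, Opt9, Opt10 → 7.

7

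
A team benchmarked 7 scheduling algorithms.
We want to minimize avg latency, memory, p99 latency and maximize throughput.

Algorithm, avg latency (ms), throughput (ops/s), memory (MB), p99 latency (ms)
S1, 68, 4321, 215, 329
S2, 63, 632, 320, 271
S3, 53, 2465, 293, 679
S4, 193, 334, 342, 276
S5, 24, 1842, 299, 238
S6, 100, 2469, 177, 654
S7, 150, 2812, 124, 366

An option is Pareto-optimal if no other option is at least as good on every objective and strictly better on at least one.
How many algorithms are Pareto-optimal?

S1: not dominated (best throughput).
S2: dominated by S5 (avg latency 24≤63, throughput 1842≥632, memory 299≤320, p99 latency 238≤271).
S3: not dominated.
S4: dominated by S2 (avg latency 63≤193, throughput 632≥334, memory 320≤342, p99 latency 271≤276).
S5: not dominated (best avg latency).
S6: not dominated.
S7: not dominated (best memory).
Pareto-optimal: S1, S3, S5, S6, S7 → 5.

5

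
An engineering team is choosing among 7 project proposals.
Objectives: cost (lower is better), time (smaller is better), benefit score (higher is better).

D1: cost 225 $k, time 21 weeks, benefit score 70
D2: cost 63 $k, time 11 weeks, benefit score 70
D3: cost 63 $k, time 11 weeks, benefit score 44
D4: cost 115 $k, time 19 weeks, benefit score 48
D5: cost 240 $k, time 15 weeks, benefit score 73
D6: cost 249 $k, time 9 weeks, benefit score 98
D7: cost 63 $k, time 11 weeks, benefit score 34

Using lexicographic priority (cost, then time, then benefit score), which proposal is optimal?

First minimize cost: best is 63, kept {D2, D3, D7}.
Then minimize time: best is 11, kept {D2, D3, D7}.
Then maximize benefit score: best is 70, kept {D2}.

D2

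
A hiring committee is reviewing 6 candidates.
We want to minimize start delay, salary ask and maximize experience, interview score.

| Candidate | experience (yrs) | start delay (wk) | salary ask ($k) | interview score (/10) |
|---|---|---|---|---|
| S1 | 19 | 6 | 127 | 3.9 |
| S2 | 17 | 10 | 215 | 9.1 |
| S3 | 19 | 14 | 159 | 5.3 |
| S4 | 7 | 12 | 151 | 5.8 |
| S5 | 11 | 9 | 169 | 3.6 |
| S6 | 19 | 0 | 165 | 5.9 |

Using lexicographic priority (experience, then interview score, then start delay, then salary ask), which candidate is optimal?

First maximize experience: best is 19, kept {S1, S3, S6}.
Then maximize interview score: best is 5.9, kept {S6}.

S6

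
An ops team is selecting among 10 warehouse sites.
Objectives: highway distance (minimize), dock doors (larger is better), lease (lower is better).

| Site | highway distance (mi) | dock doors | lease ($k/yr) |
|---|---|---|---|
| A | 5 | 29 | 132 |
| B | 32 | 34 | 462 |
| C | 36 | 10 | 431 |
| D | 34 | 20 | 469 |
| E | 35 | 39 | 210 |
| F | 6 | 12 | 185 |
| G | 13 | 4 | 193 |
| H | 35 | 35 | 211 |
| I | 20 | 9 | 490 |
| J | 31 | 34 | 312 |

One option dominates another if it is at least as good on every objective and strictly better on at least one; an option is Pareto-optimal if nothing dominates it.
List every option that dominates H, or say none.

E

E: highway distance 35≤35, dock doors 39≥35, lease 210≤211 — dominates H.
Others (A, B, C, D, F, G, I, J) are each worse than H on at least one objective.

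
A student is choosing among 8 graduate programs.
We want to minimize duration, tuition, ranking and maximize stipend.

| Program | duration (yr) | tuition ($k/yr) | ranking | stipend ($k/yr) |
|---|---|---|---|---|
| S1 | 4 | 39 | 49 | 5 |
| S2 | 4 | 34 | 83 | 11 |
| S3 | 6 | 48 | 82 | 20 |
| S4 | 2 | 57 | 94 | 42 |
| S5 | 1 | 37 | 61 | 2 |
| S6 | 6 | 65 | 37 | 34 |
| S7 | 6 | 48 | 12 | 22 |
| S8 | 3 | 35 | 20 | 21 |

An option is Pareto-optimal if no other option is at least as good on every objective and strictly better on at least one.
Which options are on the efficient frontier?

S2, S4, S5, S6, S7, S8

S1: dominated by S8 (duration 3≤4, tuition 35≤39, ranking 20≤49, stipend 21≥5).
S2: not dominated (best tuition).
S3: dominated by S7 (duration 6≤6, tuition 48≤48, ranking 12≤82, stipend 22≥20).
S4: not dominated (best stipend).
S5: not dominated (best duration).
S6: not dominated.
S7: not dominated (best ranking).
S8: not dominated.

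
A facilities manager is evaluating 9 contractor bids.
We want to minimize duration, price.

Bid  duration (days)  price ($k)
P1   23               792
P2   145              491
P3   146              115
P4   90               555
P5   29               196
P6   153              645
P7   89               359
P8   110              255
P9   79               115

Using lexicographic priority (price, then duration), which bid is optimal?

First minimize price: best is 115, kept {P3, P9}.
Then minimize duration: best is 79, kept {P9}.

P9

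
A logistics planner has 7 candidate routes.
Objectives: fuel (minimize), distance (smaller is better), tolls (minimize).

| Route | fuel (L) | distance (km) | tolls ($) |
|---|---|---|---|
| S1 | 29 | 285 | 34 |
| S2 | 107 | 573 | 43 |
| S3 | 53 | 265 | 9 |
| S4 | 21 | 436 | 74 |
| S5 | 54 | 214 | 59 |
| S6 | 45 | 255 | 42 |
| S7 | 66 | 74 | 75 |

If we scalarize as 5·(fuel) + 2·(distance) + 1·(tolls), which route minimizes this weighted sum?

S1: 5·29 + 2·285 + 1·34 = 749
S2: 5·107 + 2·573 + 1·43 = 1724
S3: 5·53 + 2·265 + 1·9 = 804
S4: 5·21 + 2·436 + 1·74 = 1051
S5: 5·54 + 2·214 + 1·59 = 757
S6: 5·45 + 2·255 + 1·42 = 777
S7: 5·66 + 2·74 + 1·75 = 553
Lowest: S7 at 553.

S7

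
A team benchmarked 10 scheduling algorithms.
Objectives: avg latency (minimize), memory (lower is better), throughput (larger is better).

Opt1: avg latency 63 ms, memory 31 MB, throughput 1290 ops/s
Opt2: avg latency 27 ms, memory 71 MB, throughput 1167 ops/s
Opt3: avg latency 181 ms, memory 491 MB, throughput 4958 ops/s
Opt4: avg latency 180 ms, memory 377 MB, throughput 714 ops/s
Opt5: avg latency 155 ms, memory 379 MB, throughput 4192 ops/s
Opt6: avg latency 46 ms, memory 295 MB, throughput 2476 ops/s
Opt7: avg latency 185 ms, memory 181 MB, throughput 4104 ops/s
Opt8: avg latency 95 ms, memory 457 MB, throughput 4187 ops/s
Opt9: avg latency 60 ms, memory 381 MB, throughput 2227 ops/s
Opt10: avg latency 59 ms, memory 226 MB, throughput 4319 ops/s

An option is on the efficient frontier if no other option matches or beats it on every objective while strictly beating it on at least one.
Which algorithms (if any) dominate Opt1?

Opt2: worse on memory (71 vs 31).
Opt3: worse on avg latency (181 vs 63).
Opt4: worse on avg latency (180 vs 63).
Opt5: worse on avg latency (155 vs 63).
Opt6: worse on memory (295 vs 31).
Opt7: worse on avg latency (185 vs 63).
Opt8: worse on avg latency (95 vs 63).
Opt9: worse on memory (381 vs 31).
Opt10: worse on memory (226 vs 31).
No option dominates Opt1.

none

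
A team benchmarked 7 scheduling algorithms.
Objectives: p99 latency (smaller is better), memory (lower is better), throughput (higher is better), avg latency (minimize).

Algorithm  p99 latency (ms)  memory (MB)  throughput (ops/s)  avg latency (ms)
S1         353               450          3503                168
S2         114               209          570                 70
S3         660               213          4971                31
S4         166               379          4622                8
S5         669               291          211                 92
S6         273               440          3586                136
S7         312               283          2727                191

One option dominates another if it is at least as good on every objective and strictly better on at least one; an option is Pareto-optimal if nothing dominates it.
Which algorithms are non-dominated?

S1: dominated by S4 (p99 latency 166≤353, memory 379≤450, throughput 4622≥3503, avg latency 8≤168).
S2: not dominated (best p99 latency).
S3: not dominated (best throughput).
S4: not dominated (best avg latency).
S5: dominated by S2 (p99 latency 114≤669, memory 209≤291, throughput 570≥211, avg latency 70≤92).
S6: dominated by S4 (p99 latency 166≤273, memory 379≤440, throughput 4622≥3586, avg latency 8≤136).
S7: not dominated.

S2, S3, S4, S7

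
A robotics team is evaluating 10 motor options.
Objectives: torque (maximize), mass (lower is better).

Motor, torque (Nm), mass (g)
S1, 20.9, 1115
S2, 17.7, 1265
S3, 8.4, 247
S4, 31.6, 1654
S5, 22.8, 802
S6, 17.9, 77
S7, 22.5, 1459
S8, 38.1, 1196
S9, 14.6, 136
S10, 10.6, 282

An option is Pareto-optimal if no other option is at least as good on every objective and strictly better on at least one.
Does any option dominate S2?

Yes

S1 vs S2: torque 20.9≥17.7, mass 1115≤1265 — S1 is at least as good on every objective and strictly better on at least one, so S1 dominates S2.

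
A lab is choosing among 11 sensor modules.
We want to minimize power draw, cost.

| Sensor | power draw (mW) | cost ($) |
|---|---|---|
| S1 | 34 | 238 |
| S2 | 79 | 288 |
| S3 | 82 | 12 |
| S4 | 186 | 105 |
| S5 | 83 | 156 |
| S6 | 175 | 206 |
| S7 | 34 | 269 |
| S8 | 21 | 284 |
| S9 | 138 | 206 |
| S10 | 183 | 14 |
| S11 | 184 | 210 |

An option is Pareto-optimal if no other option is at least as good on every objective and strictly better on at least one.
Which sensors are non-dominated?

S1, S3, S8

S1: not dominated.
S2: dominated by S1 (power draw 34≤79, cost 238≤288).
S3: not dominated (best cost).
S4: dominated by S3 (power draw 82≤186, cost 12≤105).
S5: dominated by S3 (power draw 82≤83, cost 12≤156).
S6: dominated by S3 (power draw 82≤175, cost 12≤206).
S7: dominated by S1 (power draw 34≤34, cost 238≤269).
S8: not dominated (best power draw).
S9: dominated by S3 (power draw 82≤138, cost 12≤206).
S10: dominated by S3 (power draw 82≤183, cost 12≤14).
S11: dominated by S3 (power draw 82≤184, cost 12≤210).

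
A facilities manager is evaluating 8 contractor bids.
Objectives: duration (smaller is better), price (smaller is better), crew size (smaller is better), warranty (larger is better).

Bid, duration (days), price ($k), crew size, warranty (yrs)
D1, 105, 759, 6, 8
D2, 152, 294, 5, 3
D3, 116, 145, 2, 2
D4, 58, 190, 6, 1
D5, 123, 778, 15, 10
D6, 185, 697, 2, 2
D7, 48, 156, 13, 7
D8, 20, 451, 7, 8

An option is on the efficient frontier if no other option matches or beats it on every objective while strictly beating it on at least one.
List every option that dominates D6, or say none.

D3: duration 116≤185, price 145≤697, crew size 2≤2, warranty 2≥2 — dominates D6.
Others (D1, D2, D4, D5, D7, D8) are each worse than D6 on at least one objective.

D3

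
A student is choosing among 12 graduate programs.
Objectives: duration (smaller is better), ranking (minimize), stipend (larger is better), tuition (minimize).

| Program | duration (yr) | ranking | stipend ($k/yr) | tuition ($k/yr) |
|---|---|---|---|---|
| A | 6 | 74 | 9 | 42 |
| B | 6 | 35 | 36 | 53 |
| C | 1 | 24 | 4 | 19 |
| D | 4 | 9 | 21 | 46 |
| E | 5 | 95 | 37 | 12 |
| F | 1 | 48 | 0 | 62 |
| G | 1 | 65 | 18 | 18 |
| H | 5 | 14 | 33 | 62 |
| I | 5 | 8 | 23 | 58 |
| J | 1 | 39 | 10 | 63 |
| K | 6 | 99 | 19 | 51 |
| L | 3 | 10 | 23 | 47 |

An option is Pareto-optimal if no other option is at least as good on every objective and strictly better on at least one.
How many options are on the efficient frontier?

A: dominated by G (duration 1≤6, ranking 65≤74, stipend 18≥9, tuition 18≤42).
B: not dominated.
C: not dominated.
D: not dominated.
E: not dominated (best stipend).
F: dominated by C (duration 1≤1, ranking 24≤48, stipend 4≥0, tuition 19≤62).
G: not dominated.
H: not dominated.
I: not dominated (best ranking).
J: not dominated.
K: dominated by D (duration 4≤6, ranking 9≤99, stipend 21≥19, tuition 46≤51).
L: not dominated.
Pareto-optimal: B, C, D, E, G, H, I, J, L → 9.

9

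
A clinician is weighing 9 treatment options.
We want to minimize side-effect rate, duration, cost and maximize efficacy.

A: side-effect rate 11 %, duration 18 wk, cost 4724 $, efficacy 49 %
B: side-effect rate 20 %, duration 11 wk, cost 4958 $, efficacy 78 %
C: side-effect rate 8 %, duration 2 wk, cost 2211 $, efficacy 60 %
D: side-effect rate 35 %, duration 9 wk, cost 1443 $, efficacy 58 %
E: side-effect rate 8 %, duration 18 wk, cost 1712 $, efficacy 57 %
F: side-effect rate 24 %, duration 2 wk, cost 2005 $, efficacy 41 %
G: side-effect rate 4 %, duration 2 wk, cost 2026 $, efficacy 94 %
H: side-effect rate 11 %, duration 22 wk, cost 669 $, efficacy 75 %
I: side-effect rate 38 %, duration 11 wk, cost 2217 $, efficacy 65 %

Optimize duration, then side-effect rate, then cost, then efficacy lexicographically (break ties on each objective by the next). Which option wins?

G

First minimize duration: best is 2, kept {C, F, G}.
Then minimize side-effect rate: best is 4, kept {G}.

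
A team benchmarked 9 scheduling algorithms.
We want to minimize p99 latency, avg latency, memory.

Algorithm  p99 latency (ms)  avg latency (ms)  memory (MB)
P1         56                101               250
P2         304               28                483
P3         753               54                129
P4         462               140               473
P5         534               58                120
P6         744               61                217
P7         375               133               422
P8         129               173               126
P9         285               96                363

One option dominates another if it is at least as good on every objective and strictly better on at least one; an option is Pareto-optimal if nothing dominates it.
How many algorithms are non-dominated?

6

P1: not dominated (best p99 latency).
P2: not dominated (best avg latency).
P3: not dominated.
P4: dominated by P1 (p99 latency 56≤462, avg latency 101≤140, memory 250≤473).
P5: not dominated (best memory).
P6: dominated by P5 (p99 latency 534≤744, avg latency 58≤61, memory 120≤217).
P7: dominated by P1 (p99 latency 56≤375, avg latency 101≤133, memory 250≤422).
P8: not dominated.
P9: not dominated.
Pareto-optimal: P1, P2, P3, P5, P8, P9 → 6.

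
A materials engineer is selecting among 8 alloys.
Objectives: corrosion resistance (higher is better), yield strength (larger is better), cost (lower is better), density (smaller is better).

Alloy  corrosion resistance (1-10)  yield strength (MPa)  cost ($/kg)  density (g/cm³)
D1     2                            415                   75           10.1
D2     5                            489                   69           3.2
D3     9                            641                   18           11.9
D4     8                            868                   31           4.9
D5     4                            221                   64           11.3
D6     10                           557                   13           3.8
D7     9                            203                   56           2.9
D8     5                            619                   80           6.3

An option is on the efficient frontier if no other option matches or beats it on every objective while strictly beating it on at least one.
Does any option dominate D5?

Yes

D4 vs D5: corrosion resistance 8≥4, yield strength 868≥221, cost 31≤64, density 4.9≤11.3 — D4 is at least as good on every objective and strictly better on at least one, so D4 dominates D5.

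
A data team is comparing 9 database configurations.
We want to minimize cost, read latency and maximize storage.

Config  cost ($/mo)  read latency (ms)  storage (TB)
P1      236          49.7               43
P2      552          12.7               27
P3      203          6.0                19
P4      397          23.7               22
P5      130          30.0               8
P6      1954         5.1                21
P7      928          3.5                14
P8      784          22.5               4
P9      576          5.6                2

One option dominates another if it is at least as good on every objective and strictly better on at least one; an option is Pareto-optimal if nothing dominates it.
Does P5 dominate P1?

P5 vs P1: P5 is worse on storage (8 vs 43), so it does not dominate P1.

No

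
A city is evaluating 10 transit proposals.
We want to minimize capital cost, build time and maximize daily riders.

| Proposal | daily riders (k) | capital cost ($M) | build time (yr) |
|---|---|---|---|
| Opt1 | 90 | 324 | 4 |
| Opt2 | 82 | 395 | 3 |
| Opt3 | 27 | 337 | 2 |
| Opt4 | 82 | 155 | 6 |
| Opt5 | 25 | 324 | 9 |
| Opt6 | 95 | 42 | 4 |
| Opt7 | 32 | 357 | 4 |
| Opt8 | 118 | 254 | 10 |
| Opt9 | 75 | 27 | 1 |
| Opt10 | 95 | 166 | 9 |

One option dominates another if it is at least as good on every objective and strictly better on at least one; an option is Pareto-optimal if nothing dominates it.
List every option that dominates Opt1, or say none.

Opt6

Opt6: daily riders 95≥90, capital cost 42≤324, build time 4≤4 — dominates Opt1.
Others (Opt2, Opt3, Opt4, Opt5, Opt7, Opt8, Opt9, Opt10) are each worse than Opt1 on at least one objective.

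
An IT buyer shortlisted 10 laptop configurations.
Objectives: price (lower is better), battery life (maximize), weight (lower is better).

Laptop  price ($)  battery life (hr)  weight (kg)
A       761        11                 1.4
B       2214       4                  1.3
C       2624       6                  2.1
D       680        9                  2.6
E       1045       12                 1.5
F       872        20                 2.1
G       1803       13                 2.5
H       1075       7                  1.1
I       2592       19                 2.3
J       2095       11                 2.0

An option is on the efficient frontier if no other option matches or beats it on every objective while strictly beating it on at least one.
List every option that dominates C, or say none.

A, E, F, H, J

A: price 761≤2624, battery life 11≥6, weight 1.4≤2.1 — dominates C.
E: price 1045≤2624, battery life 12≥6, weight 1.5≤2.1 — dominates C.
F: price 872≤2624, battery life 20≥6, weight 2.1≤2.1 — dominates C.
H: price 1075≤2624, battery life 7≥6, weight 1.1≤2.1 — dominates C.
J: price 2095≤2624, battery life 11≥6, weight 2.0≤2.1 — dominates C.
Others (B, D, G, I) are each worse than C on at least one objective.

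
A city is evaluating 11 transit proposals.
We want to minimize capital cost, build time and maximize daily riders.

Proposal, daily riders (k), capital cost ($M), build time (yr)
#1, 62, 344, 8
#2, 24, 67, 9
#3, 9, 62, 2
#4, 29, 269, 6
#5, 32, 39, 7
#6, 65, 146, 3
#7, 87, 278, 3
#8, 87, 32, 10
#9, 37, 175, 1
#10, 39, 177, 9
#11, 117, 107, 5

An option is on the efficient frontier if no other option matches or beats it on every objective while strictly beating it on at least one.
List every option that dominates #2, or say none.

#5

#5: daily riders 32≥24, capital cost 39≤67, build time 7≤9 — dominates #2.
Others (#1, #3, #4, #6, #7, #8, #9, #10, #11) are each worse than #2 on at least one objective.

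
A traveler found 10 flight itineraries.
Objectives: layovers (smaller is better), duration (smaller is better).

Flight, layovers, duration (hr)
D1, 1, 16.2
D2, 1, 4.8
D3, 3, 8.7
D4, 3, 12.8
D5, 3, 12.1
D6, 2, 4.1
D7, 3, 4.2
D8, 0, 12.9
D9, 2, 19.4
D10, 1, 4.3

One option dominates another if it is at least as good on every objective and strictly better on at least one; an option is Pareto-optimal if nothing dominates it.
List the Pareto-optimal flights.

D6, D8, D10

D1: dominated by D2 (layovers 1≤1, duration 4.8≤16.2).
D2: dominated by D10 (layovers 1≤1, duration 4.3≤4.8).
D3: dominated by D2 (layovers 1≤3, duration 4.8≤8.7).
D4: dominated by D2 (layovers 1≤3, duration 4.8≤12.8).
D5: dominated by D2 (layovers 1≤3, duration 4.8≤12.1).
D6: not dominated (best duration).
D7: dominated by D6 (layovers 2≤3, duration 4.1≤4.2).
D8: not dominated (best layovers).
D9: dominated by D1 (layovers 1≤2, duration 16.2≤19.4).
D10: not dominated.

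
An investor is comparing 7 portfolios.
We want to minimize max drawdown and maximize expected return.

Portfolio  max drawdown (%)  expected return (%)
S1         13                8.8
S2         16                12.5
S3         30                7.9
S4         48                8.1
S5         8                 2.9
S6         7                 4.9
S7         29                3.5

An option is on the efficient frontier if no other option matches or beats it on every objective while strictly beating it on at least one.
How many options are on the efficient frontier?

S1: not dominated.
S2: not dominated (best expected return).
S3: dominated by S1 (max drawdown 13≤30, expected return 8.8≥7.9).
S4: dominated by S1 (max drawdown 13≤48, expected return 8.8≥8.1).
S5: dominated by S6 (max drawdown 7≤8, expected return 4.9≥2.9).
S6: not dominated (best max drawdown).
S7: dominated by S1 (max drawdown 13≤29, expected return 8.8≥3.5).
Pareto-optimal: S1, S2, S6 → 3.

3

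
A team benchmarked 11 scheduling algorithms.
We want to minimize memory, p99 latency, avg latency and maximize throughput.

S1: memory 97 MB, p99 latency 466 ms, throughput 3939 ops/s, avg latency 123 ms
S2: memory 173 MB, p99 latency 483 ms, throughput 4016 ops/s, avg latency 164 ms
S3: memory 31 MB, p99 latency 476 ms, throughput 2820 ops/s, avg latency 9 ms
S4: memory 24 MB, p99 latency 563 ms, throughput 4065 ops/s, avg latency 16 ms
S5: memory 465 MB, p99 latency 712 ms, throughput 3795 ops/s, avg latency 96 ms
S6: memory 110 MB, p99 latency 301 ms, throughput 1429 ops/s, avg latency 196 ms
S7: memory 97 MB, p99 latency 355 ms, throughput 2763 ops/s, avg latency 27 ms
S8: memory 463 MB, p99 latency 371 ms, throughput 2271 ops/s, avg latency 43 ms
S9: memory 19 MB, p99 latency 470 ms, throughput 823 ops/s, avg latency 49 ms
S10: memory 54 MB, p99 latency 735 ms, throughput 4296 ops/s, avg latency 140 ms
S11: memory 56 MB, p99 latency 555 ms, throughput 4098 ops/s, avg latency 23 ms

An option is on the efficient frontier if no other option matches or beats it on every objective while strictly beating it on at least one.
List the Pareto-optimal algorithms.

S1: not dominated.
S2: not dominated.
S3: not dominated (best avg latency).
S4: not dominated.
S5: dominated by S4 (memory 24≤465, p99 latency 563≤712, throughput 4065≥3795, avg latency 16≤96).
S6: not dominated (best p99 latency).
S7: not dominated.
S8: dominated by S7 (memory 97≤463, p99 latency 355≤371, throughput 2763≥2271, avg latency 27≤43).
S9: not dominated (best memory).
S10: not dominated (best throughput).
S11: not dominated.

S1, S2, S3, S4, S6, S7, S9, S10, S11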